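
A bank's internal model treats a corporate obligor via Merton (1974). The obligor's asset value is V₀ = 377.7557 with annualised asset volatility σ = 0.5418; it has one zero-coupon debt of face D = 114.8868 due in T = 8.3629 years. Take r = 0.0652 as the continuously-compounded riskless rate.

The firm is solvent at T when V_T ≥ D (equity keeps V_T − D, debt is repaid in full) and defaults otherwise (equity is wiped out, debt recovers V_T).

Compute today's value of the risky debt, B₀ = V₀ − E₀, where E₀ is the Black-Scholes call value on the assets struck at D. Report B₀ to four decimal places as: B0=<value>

d₁ = [ln(V₀/D) + (r + σ²/2)T] / (σ√T)
   = [ln(377.7557/114.8868) + (0.0652 + 0.5·0.5418²)·8.3629] / (0.5418·√8.3629)
   = [1.190300 + 1.772714] / 1.566814 = 1.891108
d₂ = d₁ − σ√T = 1.891108 − 1.566814 = 0.324294
N(d₁) = 0.970695,  N(d₂) = 0.627142,  e^(−rT) = 0.579690
E₀ = V₀·N(d₁) − D·e^(−rT)·N(d₂)
   = 377.7557·0.970695 − 114.8868·0.579690·0.627142 = 324.918675
B₀ = V₀ − E₀ = 377.7557 − 324.918675 = 52.837025

B0=52.8370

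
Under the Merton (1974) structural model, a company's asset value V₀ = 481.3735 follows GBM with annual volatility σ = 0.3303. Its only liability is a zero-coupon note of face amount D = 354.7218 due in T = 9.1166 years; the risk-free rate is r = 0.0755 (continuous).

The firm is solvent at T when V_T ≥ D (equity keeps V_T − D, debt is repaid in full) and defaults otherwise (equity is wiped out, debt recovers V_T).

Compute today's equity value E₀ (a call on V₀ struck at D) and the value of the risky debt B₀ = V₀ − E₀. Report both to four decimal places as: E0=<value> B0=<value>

d₁ = [ln(V₀/D) + (r + σ²/2)T] / (σ√T)
   = [ln(481.3735/354.7218) + (0.0755 + 0.5·0.3303²)·9.1166] / (0.3303·√9.1166)
   = [0.305310 + 1.185605] / 0.997298 = 1.494954
d₂ = d₁ − σ√T = 1.494954 − 0.997298 = 0.497656
N(d₁) = 0.932537,  N(d₂) = 0.690637,  e^(−rT) = 0.502428
E₀ = V₀·N(d₁) − D·e^(−rT)·N(d₂)
   = 481.3735·0.932537 − 354.7218·0.502428·0.690637 = 325.811774
B₀ = V₀ − E₀ = 481.3735 − 325.811774 = 155.561726

E0=325.8118 B0=155.5617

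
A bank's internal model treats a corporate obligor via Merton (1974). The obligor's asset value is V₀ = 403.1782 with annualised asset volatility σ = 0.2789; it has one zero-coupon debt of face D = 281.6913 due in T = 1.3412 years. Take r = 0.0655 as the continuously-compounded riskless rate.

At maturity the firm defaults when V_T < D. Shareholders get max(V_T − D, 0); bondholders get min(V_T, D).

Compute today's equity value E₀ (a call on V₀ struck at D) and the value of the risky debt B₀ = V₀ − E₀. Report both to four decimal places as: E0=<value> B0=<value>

E0=149.1137 B0=254.0645

d₁ = [ln(V₀/D) + (r + σ²/2)T] / (σ√T)
   = [ln(403.1782/281.6913) + (0.0655 + 0.5·0.2789²)·1.3412] / (0.2789·√1.3412)
   = [0.358567 + 0.140011] / 0.322995 = 1.543612
d₂ = d₁ − σ√T = 1.543612 − 0.322995 = 1.220617
N(d₁) = 0.938659,  N(d₂) = 0.888884,  e^(−rT) = 0.915900
E₀ = V₀·N(d₁) − D·e^(−rT)·N(d₂)
   = 403.1782·0.938659 − 281.6913·0.915900·0.888884 = 149.113736
B₀ = V₀ − E₀ = 403.1782 − 149.113736 = 254.064464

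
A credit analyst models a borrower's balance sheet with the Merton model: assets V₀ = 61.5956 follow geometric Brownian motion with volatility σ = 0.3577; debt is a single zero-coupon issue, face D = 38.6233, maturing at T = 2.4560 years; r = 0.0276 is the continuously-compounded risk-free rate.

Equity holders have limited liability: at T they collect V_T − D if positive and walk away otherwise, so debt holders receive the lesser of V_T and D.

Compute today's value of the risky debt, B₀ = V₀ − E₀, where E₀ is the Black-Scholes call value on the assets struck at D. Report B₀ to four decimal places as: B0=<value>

B0=33.7461

d₁ = [ln(V₀/D) + (r + σ²/2)T] / (σ√T)
   = [ln(61.5956/38.6233) + (0.0276 + 0.5·0.3577²)·2.4560] / (0.3577·√2.4560)
   = [0.466735 + 0.224907] / 0.560574 = 1.233810
d₂ = d₁ − σ√T = 1.233810 − 0.560574 = 0.673236
N(d₁) = 0.891363,  N(d₂) = 0.749601,  e^(−rT) = 0.934461
E₀ = V₀·N(d₁) − D·e^(−rT)·N(d₂)
   = 61.5956·0.891363 − 38.6233·0.934461·0.749601 = 27.849466
B₀ = V₀ − E₀ = 61.5956 − 27.849466 = 33.746134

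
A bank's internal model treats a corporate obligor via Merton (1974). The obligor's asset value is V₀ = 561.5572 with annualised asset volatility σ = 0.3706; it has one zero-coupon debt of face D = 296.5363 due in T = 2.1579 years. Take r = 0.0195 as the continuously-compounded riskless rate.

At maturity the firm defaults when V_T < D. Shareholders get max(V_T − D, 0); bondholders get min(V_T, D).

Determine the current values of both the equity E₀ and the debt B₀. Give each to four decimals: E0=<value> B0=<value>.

E0=287.9648 B0=273.5924

d₁ = [ln(V₀/D) + (r + σ²/2)T] / (σ√T)
   = [ln(561.5572/296.5363) + (0.0195 + 0.5·0.3706²)·2.1579] / (0.3706·√2.1579)
   = [0.638544 + 0.190267] / 0.544404 = 1.522419
d₂ = d₁ − σ√T = 1.522419 − 0.544404 = 0.978016
N(d₁) = 0.936048,  N(d₂) = 0.835967,  e^(−rT) = 0.958794
E₀ = V₀·N(d₁) − D·e^(−rT)·N(d₂)
   = 561.5572·0.936048 − 296.5363·0.958794·0.835967 = 287.964752
B₀ = V₀ − E₀ = 561.5572 − 287.964752 = 273.592448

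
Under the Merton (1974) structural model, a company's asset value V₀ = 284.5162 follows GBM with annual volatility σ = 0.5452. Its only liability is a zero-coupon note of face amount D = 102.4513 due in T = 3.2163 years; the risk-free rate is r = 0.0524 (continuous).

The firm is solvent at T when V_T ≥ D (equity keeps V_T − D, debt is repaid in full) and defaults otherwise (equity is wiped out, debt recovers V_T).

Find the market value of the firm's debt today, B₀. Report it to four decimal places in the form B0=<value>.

B0=78.8921

d₁ = [ln(V₀/D) + (r + σ²/2)T] / (σ√T)
   = [ln(284.5162/102.4513) + (0.0524 + 0.5·0.5452²)·3.2163] / (0.5452·√3.2163)
   = [1.021403 + 0.646546] / 0.977764 = 1.705880
d₂ = d₁ − σ√T = 1.705880 − 0.977764 = 0.728116
N(d₁) = 0.955985,  N(d₂) = 0.766729,  e^(−rT) = 0.844902
E₀ = V₀·N(d₁) − D·e^(−rT)·N(d₂)
   = 284.5162·0.955985 − 102.4513·0.844902·0.766729 = 205.624089
B₀ = V₀ − E₀ = 284.5162 − 205.624089 = 78.892111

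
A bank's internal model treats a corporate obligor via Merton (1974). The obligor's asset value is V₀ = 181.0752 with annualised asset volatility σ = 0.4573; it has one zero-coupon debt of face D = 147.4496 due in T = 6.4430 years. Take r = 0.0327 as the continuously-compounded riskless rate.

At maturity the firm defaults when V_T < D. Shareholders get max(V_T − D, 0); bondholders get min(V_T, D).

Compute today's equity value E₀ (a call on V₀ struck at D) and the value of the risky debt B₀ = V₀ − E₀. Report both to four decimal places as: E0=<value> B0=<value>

d₁ = [ln(V₀/D) + (r + σ²/2)T] / (σ√T)
   = [ln(181.0752/147.4496) + (0.0327 + 0.5·0.4573²)·6.4430] / (0.4573·√6.4430)
   = [0.205426 + 0.884377] / 1.160768 = 0.938864
d₂ = d₁ − σ√T = 0.938864 − 1.160768 = -0.221904
N(d₁) = 0.826100,  N(d₂) = 0.412194,  e^(−rT) = 0.810028
E₀ = V₀·N(d₁) − D·e^(−rT)·N(d₂)
   = 181.0752·0.826100 − 147.4496·0.810028·0.412194 = 100.354344
B₀ = V₀ − E₀ = 181.0752 − 100.354344 = 80.720856

E0=100.3543 B0=80.7209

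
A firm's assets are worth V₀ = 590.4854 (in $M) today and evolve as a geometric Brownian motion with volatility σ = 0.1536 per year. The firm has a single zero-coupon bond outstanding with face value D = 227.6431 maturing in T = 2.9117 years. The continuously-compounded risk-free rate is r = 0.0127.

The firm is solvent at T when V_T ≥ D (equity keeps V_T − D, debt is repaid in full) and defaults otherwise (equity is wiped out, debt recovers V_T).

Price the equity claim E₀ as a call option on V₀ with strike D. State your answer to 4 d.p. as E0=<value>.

d₁ = [ln(V₀/D) + (r + σ²/2)T] / (σ√T)
   = [ln(590.4854/227.6431) + (0.0127 + 0.5·0.1536²)·2.9117] / (0.1536·√2.9117)
   = [0.953166 + 0.071326] / 0.262098 = 3.908806
d₂ = d₁ − σ√T = 3.908806 − 0.262098 = 3.646708
N(d₁) = 0.999954,  N(d₂) = 0.999867,  e^(−rT) = 0.963697
E₀ = V₀·N(d₁) − D·e^(−rT)·N(d₂)
   = 590.4854·0.999954 − 227.6431·0.963697·0.999867 = 371.108231

E0=371.1082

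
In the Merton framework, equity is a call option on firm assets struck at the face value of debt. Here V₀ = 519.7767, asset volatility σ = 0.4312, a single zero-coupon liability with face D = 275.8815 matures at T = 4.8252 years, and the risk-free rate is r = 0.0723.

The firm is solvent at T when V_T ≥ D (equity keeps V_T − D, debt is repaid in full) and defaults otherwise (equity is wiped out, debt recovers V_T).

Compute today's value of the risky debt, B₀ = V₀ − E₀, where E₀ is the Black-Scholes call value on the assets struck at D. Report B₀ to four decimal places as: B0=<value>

d₁ = [ln(V₀/D) + (r + σ²/2)T] / (σ√T)
   = [ln(519.7767/275.8815) + (0.0723 + 0.5·0.4312²)·4.8252] / (0.4312·√4.8252)
   = [0.633428 + 0.797445] / 0.947188 = 1.510653
d₂ = d₁ − σ√T = 1.510653 − 0.947188 = 0.563464
N(d₁) = 0.934562,  N(d₂) = 0.713441,  e^(−rT) = 0.705491
E₀ = V₀·N(d₁) − D·e^(−rT)·N(d₂)
   = 519.7767·0.934562 − 275.8815·0.705491·0.713441 = 346.905091
B₀ = V₀ − E₀ = 519.7767 − 346.905091 = 172.871609

B0=172.8716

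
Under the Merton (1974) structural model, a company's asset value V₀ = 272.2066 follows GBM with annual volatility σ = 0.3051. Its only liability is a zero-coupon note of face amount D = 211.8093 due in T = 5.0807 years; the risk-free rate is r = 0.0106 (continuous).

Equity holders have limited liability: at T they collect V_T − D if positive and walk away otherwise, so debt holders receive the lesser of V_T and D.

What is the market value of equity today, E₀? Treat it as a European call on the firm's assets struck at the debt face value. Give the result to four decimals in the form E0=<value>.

d₁ = [ln(V₀/D) + (r + σ²/2)T] / (σ√T)
   = [ln(272.2066/211.8093) + (0.0106 + 0.5·0.3051²)·5.0807] / (0.3051·√5.0807)
   = [0.250875 + 0.290326] / 0.687708 = 0.786964
d₂ = d₁ − σ√T = 0.786964 − 0.687708 = 0.099256
N(d₁) = 0.784349,  N(d₂) = 0.539533,  e^(−rT) = 0.947569
E₀ = V₀·N(d₁) − D·e^(−rT)·N(d₂)
   = 272.2066·0.784349 − 211.8093·0.947569·0.539533 = 105.218534

E0=105.2185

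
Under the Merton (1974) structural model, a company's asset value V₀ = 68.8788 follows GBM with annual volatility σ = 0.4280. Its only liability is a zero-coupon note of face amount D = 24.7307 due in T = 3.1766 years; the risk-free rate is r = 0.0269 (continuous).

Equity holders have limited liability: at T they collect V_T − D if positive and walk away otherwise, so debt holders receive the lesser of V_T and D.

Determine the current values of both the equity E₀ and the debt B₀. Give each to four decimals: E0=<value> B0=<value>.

d₁ = [ln(V₀/D) + (r + σ²/2)T] / (σ√T)
   = [ln(68.8788/24.7307) + (0.0269 + 0.5·0.4280²)·3.1766] / (0.4280·√3.1766)
   = [1.024303 + 0.376402] / 0.762825 = 1.836207
d₂ = d₁ − σ√T = 1.836207 − 0.762825 = 1.073381
N(d₁) = 0.966836,  N(d₂) = 0.858450,  e^(−rT) = 0.918099
E₀ = V₀·N(d₁) − D·e^(−rT)·N(d₂)
   = 68.8788·0.966836 − 24.7307·0.918099·0.858450 = 47.103239
B₀ = V₀ − E₀ = 68.8788 − 47.103239 = 21.775561

E0=47.1032 B0=21.7756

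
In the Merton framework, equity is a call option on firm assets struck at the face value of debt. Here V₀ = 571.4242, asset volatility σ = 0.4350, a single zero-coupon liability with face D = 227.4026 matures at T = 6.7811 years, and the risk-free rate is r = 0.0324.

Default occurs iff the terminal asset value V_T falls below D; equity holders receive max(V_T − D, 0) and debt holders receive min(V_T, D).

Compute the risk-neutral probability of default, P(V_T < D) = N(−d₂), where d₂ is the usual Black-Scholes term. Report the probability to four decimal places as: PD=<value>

d₁ = [ln(V₀/D) + (r + σ²/2)T] / (σ√T)
   = [ln(571.4242/227.4026) + (0.0324 + 0.5·0.4350²)·6.7811] / (0.4350·√6.7811)
   = [0.921410 + 0.861284] / 1.132764 = 1.573757
d₂ = d₁ − σ√T = 1.573757 − 1.132764 = 0.440993
risk-neutral PD = N(−d₂) = N(-0.440993) = 0.329609

PD=0.3296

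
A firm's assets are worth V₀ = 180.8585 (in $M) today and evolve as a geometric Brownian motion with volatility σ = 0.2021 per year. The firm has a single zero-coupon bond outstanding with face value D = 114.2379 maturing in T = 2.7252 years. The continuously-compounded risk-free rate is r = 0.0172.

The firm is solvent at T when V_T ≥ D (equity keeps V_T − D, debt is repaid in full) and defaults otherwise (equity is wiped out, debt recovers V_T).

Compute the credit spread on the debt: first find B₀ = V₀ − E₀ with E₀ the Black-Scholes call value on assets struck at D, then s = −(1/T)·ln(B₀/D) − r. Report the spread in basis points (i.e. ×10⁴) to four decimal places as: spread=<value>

d₁ = [ln(V₀/D) + (r + σ²/2)T] / (σ√T)
   = [ln(180.8585/114.2379) + (0.0172 + 0.5·0.2021²)·2.7252] / (0.2021·√2.7252)
   = [0.459432 + 0.102528] / 0.333630 = 1.684379
d₂ = d₁ − σ√T = 1.684379 − 0.333630 = 1.350749
N(d₁) = 0.953946,  N(d₂) = 0.911612,  e^(−rT) = 0.954208
E₀ = V₀·N(d₁) − D·e^(−rT)·N(d₂)
   = 180.8585·0.953946 − 114.2379·0.954208·0.911612 = 73.157351
B₀ = V₀ − E₀ = 180.8585 − 73.157351 = 107.701149
spread = −(1/T)·ln(B₀/D) − r = −(1/2.7252)·ln(107.701149/114.2379) − 0.0172 = 0.00442148
in basis points: 0.00442148 × 10⁴ = 44.2148 bp

spread=44.2148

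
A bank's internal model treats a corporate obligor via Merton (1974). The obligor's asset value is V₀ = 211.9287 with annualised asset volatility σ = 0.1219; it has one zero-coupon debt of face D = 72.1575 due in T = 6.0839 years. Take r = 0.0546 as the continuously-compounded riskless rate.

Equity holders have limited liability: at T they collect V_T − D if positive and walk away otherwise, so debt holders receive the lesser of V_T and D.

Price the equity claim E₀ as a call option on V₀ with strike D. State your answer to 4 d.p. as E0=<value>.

E0=160.1660

d₁ = [ln(V₀/D) + (r + σ²/2)T] / (σ√T)
   = [ln(211.9287/72.1575) + (0.0546 + 0.5·0.1219²)·6.0839] / (0.1219·√6.0839)
   = [1.077399 + 0.377383] / 0.300673 = 4.838415
d₂ = d₁ − σ√T = 4.838415 − 0.300673 = 4.537742
N(d₁) = 0.999999,  N(d₂) = 0.999997,  e^(−rT) = 0.717358
E₀ = V₀·N(d₁) − D·e^(−rT)·N(d₂)
   = 211.9287·0.999999 − 72.1575·0.717358·0.999997 = 160.165984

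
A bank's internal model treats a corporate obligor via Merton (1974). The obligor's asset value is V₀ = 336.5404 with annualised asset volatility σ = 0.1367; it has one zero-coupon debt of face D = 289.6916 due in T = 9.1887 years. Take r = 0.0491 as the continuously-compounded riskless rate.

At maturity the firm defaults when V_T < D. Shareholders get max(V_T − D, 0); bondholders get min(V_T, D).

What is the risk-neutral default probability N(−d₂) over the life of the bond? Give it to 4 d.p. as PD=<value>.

PD=0.1069

d₁ = [ln(V₀/D) + (r + σ²/2)T] / (σ√T)
   = [ln(336.5404/289.6916) + (0.0491 + 0.5·0.1367²)·9.1887] / (0.1367·√9.1887)
   = [0.149901 + 0.537019] / 0.414377 = 1.657719
d₂ = d₁ − σ√T = 1.657719 − 0.414377 = 1.243342
risk-neutral PD = N(−d₂) = N(-1.243342) = 0.106871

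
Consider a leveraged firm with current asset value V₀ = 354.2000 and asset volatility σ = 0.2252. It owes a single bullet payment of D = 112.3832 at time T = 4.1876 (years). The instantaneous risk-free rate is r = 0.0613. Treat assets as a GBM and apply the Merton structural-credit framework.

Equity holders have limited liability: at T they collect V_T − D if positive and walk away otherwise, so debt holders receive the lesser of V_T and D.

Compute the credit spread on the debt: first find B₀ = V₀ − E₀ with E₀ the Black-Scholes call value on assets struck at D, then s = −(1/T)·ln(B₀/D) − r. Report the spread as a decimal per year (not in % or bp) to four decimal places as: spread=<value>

d₁ = [ln(V₀/D) + (r + σ²/2)T] / (σ√T)
   = [ln(354.2000/112.3832) + (0.0613 + 0.5·0.2252²)·4.1876] / (0.2252·√4.1876)
   = [1.147947 + 0.362887] / 0.460841 = 3.278430
d₂ = d₁ − σ√T = 3.278430 − 0.460841 = 2.817589
N(d₁) = 0.999478,  N(d₂) = 0.997581,  e^(−rT) = 0.773600
E₀ = V₀·N(d₁) − D·e^(−rT)·N(d₂)
   = 354.2000·0.999478 − 112.3832·0.773600·0.997581 = 267.285781
B₀ = V₀ − E₀ = 354.2000 − 267.285781 = 86.914219
spread = −(1/T)·ln(B₀/D) − r = −(1/4.1876)·ln(86.914219/112.3832) − 0.0613 = 0.00006995

spread=0.0001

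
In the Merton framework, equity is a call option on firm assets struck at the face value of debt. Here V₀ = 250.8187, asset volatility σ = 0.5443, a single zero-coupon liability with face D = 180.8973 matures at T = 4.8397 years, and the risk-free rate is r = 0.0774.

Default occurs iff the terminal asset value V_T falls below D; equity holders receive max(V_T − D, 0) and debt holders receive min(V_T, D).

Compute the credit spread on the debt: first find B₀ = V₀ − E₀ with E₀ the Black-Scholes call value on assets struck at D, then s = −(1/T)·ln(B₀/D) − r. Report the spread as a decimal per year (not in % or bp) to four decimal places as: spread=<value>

d₁ = [ln(V₀/D) + (r + σ²/2)T] / (σ√T)
   = [ln(250.8187/180.8973) + (0.0774 + 0.5·0.5443²)·4.8397] / (0.5443·√4.8397)
   = [0.326801 + 1.091504] / 1.197423 = 1.184464
d₂ = d₁ − σ√T = 1.184464 − 1.197423 = -0.012959
N(d₁) = 0.881885,  N(d₂) = 0.494830,  e^(−rT) = 0.687569
E₀ = V₀·N(d₁) − D·e^(−rT)·N(d₂)
   = 250.8187·0.881885 − 180.8973·0.687569·0.494830 = 159.646617
B₀ = V₀ − E₀ = 250.8187 − 159.646617 = 91.172083
spread = −(1/T)·ln(B₀/D) − r = −(1/4.8397)·ln(91.172083/180.8973) − 0.0774 = 0.06417504

spread=0.0642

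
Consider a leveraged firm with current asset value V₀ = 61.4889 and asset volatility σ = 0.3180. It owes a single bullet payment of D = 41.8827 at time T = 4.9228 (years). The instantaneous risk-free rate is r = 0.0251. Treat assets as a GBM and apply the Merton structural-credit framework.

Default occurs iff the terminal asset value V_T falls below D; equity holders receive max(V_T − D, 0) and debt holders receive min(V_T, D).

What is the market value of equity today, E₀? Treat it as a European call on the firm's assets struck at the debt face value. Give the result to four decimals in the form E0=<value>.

E0=28.9664

d₁ = [ln(V₀/D) + (r + σ²/2)T] / (σ√T)
   = [ln(61.4889/41.8827) + (0.0251 + 0.5·0.3180²)·4.9228] / (0.3180·√4.9228)
   = [0.383984 + 0.372469] / 0.705559 = 1.072133
d₂ = d₁ − σ√T = 1.072133 − 0.705559 = 0.366574
N(d₁) = 0.858170,  N(d₂) = 0.643032,  e^(−rT) = 0.883767
E₀ = V₀·N(d₁) − D·e^(−rT)·N(d₂)
   = 61.4889·0.858170 − 41.8827·0.883767·0.643032 = 28.966404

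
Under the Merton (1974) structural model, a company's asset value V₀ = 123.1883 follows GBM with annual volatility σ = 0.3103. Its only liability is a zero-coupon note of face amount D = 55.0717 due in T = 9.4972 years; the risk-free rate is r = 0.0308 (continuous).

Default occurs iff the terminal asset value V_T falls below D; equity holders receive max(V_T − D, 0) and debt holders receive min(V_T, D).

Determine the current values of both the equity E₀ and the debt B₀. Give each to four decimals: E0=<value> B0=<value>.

d₁ = [ln(V₀/D) + (r + σ²/2)T] / (σ√T)
   = [ln(123.1883/55.0717) + (0.0308 + 0.5·0.3103²)·9.4972] / (0.3103·√9.4972)
   = [0.805078 + 0.749738] / 0.956268 = 1.625921
d₂ = d₁ − σ√T = 1.625921 − 0.956268 = 0.669653
N(d₁) = 0.948017,  N(d₂) = 0.748461,  e^(−rT) = 0.746385
E₀ = V₀·N(d₁) − D·e^(−rT)·N(d₂)
   = 123.1883·0.948017 − 55.0717·0.746385·0.748461 = 86.019337
B₀ = V₀ − E₀ = 123.1883 − 86.019337 = 37.168963

E0=86.0193 B0=37.1690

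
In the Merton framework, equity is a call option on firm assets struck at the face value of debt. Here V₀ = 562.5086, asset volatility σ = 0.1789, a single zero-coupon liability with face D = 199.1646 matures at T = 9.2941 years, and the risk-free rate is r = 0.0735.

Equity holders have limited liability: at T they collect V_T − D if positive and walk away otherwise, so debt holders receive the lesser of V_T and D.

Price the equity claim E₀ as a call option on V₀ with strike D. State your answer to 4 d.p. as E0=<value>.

d₁ = [ln(V₀/D) + (r + σ²/2)T] / (σ√T)
   = [ln(562.5086/199.1646) + (0.0735 + 0.5·0.1789²)·9.2941] / (0.1789·√9.2941)
   = [1.038275 + 0.831846] / 0.545399 = 3.428907
d₂ = d₁ − σ√T = 3.428907 − 0.545399 = 2.883508
N(d₁) = 0.999697,  N(d₂) = 0.998034,  e^(−rT) = 0.505041
E₀ = V₀·N(d₁) − D·e^(−rT)·N(d₂)
   = 562.5086·0.999697 − 199.1646·0.505041·0.998034 = 461.949724

E0=461.9497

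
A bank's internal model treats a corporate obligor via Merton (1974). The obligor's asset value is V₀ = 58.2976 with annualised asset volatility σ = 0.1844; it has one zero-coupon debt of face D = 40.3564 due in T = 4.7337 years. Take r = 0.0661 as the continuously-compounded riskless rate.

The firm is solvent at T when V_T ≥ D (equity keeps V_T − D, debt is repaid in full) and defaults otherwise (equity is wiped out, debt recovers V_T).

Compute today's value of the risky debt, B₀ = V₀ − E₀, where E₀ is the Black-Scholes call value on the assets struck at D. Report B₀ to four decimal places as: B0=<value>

B0=29.2114

d₁ = [ln(V₀/D) + (r + σ²/2)T] / (σ√T)
   = [ln(58.2976/40.3564) + (0.0661 + 0.5·0.1844²)·4.7337] / (0.1844·√4.7337)
   = [0.367811 + 0.393378] / 0.401200 = 1.897280
d₂ = d₁ − σ√T = 1.897280 − 0.401200 = 1.496080
N(d₁) = 0.971105,  N(d₂) = 0.932684,  e^(−rT) = 0.731325
E₀ = V₀·N(d₁) − D·e^(−rT)·N(d₂)
   = 58.2976·0.971105 − 40.3564·0.731325·0.932684 = 29.086178
B₀ = V₀ − E₀ = 58.2976 − 29.086178 = 29.211422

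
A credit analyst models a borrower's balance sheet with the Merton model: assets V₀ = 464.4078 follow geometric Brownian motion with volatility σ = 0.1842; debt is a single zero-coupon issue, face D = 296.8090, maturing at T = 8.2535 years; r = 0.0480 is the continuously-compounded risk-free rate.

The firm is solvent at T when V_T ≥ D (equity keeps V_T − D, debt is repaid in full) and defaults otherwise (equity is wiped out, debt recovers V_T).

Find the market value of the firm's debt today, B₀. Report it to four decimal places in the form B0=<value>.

d₁ = [ln(V₀/D) + (r + σ²/2)T] / (σ√T)
   = [ln(464.4078/296.8090) + (0.0480 + 0.5·0.1842²)·8.2535] / (0.1842·√8.2535)
   = [0.447674 + 0.536187] / 0.529186 = 1.859196
d₂ = d₁ − σ√T = 1.859196 − 0.529186 = 1.330010
N(d₁) = 0.968500,  N(d₂) = 0.908242,  e^(−rT) = 0.672894
E₀ = V₀·N(d₁) − D·e^(−rT)·N(d₂)
   = 464.4078·0.968500 − 296.8090·0.672894·0.908242 = 268.384115
B₀ = V₀ − E₀ = 464.4078 − 268.384115 = 196.023685

B0=196.0237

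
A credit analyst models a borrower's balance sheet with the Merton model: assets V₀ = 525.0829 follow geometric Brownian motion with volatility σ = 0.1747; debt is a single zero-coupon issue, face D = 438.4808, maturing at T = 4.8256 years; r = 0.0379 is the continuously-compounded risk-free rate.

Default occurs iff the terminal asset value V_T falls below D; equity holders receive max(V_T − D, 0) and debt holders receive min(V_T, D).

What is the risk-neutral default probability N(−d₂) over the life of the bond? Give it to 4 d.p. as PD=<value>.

d₁ = [ln(V₀/D) + (r + σ²/2)T] / (σ√T)
   = [ln(525.0829/438.4808) + (0.0379 + 0.5·0.1747²)·4.8256] / (0.1747·√4.8256)
   = [0.180240 + 0.256529] / 0.383768 = 1.138108
d₂ = d₁ − σ√T = 1.138108 − 0.383768 = 0.754340
risk-neutral PD = N(−d₂) = N(-0.754340) = 0.225322

PD=0.2253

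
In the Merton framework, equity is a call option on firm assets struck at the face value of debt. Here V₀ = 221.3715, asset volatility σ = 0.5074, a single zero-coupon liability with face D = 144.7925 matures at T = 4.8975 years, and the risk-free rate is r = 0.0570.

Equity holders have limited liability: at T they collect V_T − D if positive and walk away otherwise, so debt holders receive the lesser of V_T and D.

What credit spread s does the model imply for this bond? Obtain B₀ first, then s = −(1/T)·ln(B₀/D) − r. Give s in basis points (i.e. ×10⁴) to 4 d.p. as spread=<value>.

d₁ = [ln(V₀/D) + (r + σ²/2)T] / (σ√T)
   = [ln(221.3715/144.7925) + (0.0570 + 0.5·0.5074²)·4.8975] / (0.5074·√4.8975)
   = [0.424541 + 0.909600] / 1.122891 = 1.188130
d₂ = d₁ − σ√T = 1.188130 − 1.122891 = 0.065239
N(d₁) = 0.882609,  N(d₂) = 0.526008,  e^(−rT) = 0.756421
E₀ = V₀·N(d₁) − D·e^(−rT)·N(d₂)
   = 221.3715·0.882609 − 144.7925·0.756421·0.526008 = 137.773922
B₀ = V₀ − E₀ = 221.3715 − 137.773922 = 83.597578
spread = −(1/T)·ln(B₀/D) − r = −(1/4.8975)·ln(83.597578/144.7925) − 0.0570 = 0.05515664
in basis points: 0.05515664 × 10⁴ = 551.5664 bp

spread=551.5664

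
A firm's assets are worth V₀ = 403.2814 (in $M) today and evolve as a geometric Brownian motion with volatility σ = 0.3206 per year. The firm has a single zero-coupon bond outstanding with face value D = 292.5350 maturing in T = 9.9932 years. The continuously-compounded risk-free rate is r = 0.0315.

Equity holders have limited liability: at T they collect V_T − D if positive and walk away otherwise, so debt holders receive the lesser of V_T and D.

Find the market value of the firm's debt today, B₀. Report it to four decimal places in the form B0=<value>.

B0=168.7894

d₁ = [ln(V₀/D) + (r + σ²/2)T] / (σ√T)
   = [ln(403.2814/292.5350) + (0.0315 + 0.5·0.3206²)·9.9932] / (0.3206·√9.9932)
   = [0.321050 + 0.828358] / 1.013481 = 1.134119
d₂ = d₁ − σ√T = 1.134119 − 1.013481 = 0.120637
N(d₁) = 0.871628,  N(d₂) = 0.548011,  e^(−rT) = 0.729945
E₀ = V₀·N(d₁) − D·e^(−rT)·N(d₂)
   = 403.2814·0.871628 − 292.5350·0.729945·0.548011 = 234.491979
B₀ = V₀ − E₀ = 403.2814 − 234.491979 = 168.789421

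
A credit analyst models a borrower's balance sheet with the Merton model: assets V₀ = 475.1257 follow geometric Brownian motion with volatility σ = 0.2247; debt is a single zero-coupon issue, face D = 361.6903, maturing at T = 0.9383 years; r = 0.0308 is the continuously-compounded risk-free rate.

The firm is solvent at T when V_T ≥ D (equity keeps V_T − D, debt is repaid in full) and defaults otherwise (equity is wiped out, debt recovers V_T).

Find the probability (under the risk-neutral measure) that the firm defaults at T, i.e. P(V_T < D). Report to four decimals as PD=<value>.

PD=0.1008

d₁ = [ln(V₀/D) + (r + σ²/2)T] / (σ√T)
   = [ln(475.1257/361.6903) + (0.0308 + 0.5·0.2247²)·0.9383] / (0.2247·√0.9383)
   = [0.272791 + 0.052587] / 0.217658 = 1.494908
d₂ = d₁ − σ√T = 1.494908 − 0.217658 = 1.277250
risk-neutral PD = N(−d₂) = N(-1.277250) = 0.100757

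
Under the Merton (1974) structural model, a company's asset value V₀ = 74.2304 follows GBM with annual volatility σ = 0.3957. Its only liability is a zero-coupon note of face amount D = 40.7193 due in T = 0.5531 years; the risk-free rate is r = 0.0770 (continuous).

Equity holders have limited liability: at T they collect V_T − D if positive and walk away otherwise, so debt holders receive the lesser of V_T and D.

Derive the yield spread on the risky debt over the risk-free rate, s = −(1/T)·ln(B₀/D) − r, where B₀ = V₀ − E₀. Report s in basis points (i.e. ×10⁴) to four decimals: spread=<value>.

d₁ = [ln(V₀/D) + (r + σ²/2)T] / (σ√T)
   = [ln(74.2304/40.7193) + (0.0770 + 0.5·0.3957²)·0.5531] / (0.3957·√0.5531)
   = [0.600472 + 0.085890] / 0.294285 = 2.332305
d₂ = d₁ − σ√T = 2.332305 − 0.294285 = 2.038020
N(d₁) = 0.990158,  N(d₂) = 0.979226,  e^(−rT) = 0.958305
E₀ = V₀·N(d₁) − D·e^(−rT)·N(d₂)
   = 74.2304·0.990158 − 40.7193·0.958305·0.979226 = 35.288904
B₀ = V₀ − E₀ = 74.2304 − 35.288904 = 38.941496
spread = −(1/T)·ln(B₀/D) − r = −(1/0.5531)·ln(38.941496/40.7193) − 0.0770 = 0.00371193
in basis points: 0.00371193 × 10⁴ = 37.1193 bp

spread=37.1193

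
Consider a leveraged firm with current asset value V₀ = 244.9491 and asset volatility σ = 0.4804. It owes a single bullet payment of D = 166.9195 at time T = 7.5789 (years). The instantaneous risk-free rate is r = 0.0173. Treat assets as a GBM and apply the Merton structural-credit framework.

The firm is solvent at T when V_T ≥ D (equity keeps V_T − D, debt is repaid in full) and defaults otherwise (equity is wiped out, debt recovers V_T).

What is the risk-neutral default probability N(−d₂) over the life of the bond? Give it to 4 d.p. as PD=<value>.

PD=0.6072

d₁ = [ln(V₀/D) + (r + σ²/2)T] / (σ√T)
   = [ln(244.9491/166.9195) + (0.0173 + 0.5·0.4804²)·7.5789] / (0.4804·√7.5789)
   = [0.383539 + 1.005660] / 1.322532 = 1.050409
d₂ = d₁ − σ√T = 1.050409 − 1.322532 = -0.272123
risk-neutral PD = N(−d₂) = N(0.272123) = 0.607236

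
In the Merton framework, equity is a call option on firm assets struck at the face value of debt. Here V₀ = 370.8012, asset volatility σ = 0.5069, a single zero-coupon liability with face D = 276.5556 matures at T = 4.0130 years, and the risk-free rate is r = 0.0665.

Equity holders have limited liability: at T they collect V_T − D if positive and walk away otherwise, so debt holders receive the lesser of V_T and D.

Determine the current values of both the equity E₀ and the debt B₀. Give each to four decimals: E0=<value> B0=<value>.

E0=207.5407 B0=163.2605

d₁ = [ln(V₀/D) + (r + σ²/2)T] / (σ√T)
   = [ln(370.8012/276.5556) + (0.0665 + 0.5·0.5069²)·4.0130] / (0.5069·√4.0130)
   = [0.293254 + 0.782430] / 1.015446 = 1.059322
d₂ = d₁ − σ√T = 1.059322 − 1.015446 = 0.043876
N(d₁) = 0.855273,  N(d₂) = 0.517498,  e^(−rT) = 0.765777
E₀ = V₀·N(d₁) − D·e^(−rT)·N(d₂)
   = 370.8012·0.855273 − 276.5556·0.765777·0.517498 = 207.540679
B₀ = V₀ − E₀ = 370.8012 − 207.540679 = 163.260521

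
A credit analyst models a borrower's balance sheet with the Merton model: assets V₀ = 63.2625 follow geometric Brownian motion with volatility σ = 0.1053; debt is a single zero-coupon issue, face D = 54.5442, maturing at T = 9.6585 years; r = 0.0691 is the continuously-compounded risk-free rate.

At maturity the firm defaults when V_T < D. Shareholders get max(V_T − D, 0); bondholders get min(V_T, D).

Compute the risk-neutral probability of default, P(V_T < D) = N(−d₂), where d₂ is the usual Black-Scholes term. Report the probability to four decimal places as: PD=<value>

PD=0.0099

d₁ = [ln(V₀/D) + (r + σ²/2)T] / (σ√T)
   = [ln(63.2625/54.5442) + (0.0691 + 0.5·0.1053²)·9.6585] / (0.1053·√9.6585)
   = [0.148281 + 0.720950] / 0.327253 = 2.656146
d₂ = d₁ − σ√T = 2.656146 − 0.327253 = 2.328893
risk-neutral PD = N(−d₂) = N(-2.328893) = 0.009932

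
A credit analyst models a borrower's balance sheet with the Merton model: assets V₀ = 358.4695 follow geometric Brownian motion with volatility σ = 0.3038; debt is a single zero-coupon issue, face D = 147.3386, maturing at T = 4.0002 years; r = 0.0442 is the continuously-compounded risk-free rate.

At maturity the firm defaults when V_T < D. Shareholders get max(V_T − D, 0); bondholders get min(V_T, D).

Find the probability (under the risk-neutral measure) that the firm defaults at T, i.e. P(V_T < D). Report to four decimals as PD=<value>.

d₁ = [ln(V₀/D) + (r + σ²/2)T] / (σ√T)
   = [ln(358.4695/147.3386) + (0.0442 + 0.5·0.3038²)·4.0002] / (0.3038·√4.0002)
   = [0.889110 + 0.361407] / 0.607615 = 2.058074
d₂ = d₁ − σ√T = 2.058074 − 0.607615 = 1.450459
risk-neutral PD = N(−d₂) = N(-1.450459) = 0.073465

PD=0.0735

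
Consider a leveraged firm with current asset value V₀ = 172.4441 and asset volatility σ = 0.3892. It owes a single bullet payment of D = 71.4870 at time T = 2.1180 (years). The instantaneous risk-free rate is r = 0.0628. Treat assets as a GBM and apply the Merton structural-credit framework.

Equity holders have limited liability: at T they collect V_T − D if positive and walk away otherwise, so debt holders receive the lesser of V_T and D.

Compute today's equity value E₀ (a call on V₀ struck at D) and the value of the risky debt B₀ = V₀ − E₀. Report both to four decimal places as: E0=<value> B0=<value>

E0=110.6970 B0=61.7471

d₁ = [ln(V₀/D) + (r + σ²/2)T] / (σ√T)
   = [ln(172.4441/71.4870) + (0.0628 + 0.5·0.3892²)·2.1180] / (0.3892·√2.1180)
   = [0.880558 + 0.293424] / 0.566416 = 2.072648
d₂ = d₁ − σ√T = 2.072648 − 0.566416 = 1.506231
N(d₁) = 0.980897,  N(d₂) = 0.933996,  e^(−rT) = 0.875456
E₀ = V₀·N(d₁) − D·e^(−rT)·N(d₂)
   = 172.4441·0.980897 − 71.4870·0.875456·0.933996 = 110.697028
B₀ = V₀ − E₀ = 172.4441 − 110.697028 = 61.747072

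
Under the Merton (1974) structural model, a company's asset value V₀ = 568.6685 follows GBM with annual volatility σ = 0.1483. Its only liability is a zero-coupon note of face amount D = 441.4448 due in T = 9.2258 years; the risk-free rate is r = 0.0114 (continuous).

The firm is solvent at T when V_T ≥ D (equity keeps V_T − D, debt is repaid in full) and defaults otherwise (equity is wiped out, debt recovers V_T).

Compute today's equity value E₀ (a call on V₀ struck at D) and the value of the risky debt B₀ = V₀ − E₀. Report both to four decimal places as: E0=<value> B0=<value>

E0=196.8455 B0=371.8230

d₁ = [ln(V₀/D) + (r + σ²/2)T] / (σ√T)
   = [ln(568.6685/441.4448) + (0.0114 + 0.5·0.1483²)·9.2258] / (0.1483·√9.2258)
   = [0.253245 + 0.206625] / 0.450446 = 1.020920
d₂ = d₁ − σ√T = 1.020920 − 0.450446 = 0.570474
N(d₁) = 0.846354,  N(d₂) = 0.715822,  e^(−rT) = 0.900168
E₀ = V₀·N(d₁) − D·e^(−rT)·N(d₂)
   = 568.6685·0.846354 − 441.4448·0.900168·0.715822 = 196.845548
B₀ = V₀ − E₀ = 568.6685 − 196.845548 = 371.822952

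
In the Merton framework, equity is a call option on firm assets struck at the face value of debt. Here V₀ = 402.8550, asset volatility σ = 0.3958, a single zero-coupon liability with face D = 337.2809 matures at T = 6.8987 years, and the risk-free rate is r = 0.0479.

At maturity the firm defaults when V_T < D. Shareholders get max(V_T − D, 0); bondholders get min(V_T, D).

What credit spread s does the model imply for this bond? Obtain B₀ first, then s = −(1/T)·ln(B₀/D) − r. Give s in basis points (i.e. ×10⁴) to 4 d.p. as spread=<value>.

d₁ = [ln(V₀/D) + (r + σ²/2)T] / (σ√T)
   = [ln(402.8550/337.2809) + (0.0479 + 0.5·0.3958²)·6.8987] / (0.3958·√6.8987)
   = [0.177661 + 0.870815] / 1.039584 = 1.008553
d₂ = d₁ − σ√T = 1.008553 − 1.039584 = -0.031030
N(d₁) = 0.843406,  N(d₂) = 0.487623,  e^(−rT) = 0.718602
E₀ = V₀·N(d₁) − D·e^(−rT)·N(d₂)
   = 402.8550·0.843406 − 337.2809·0.718602·0.487623 = 221.584687
B₀ = V₀ − E₀ = 402.8550 − 221.584687 = 181.270313
spread = −(1/T)·ln(B₀/D) − r = −(1/6.8987)·ln(181.270313/337.2809) − 0.0479 = 0.04210634
in basis points: 0.04210634 × 10⁴ = 421.0634 bp

spread=421.0634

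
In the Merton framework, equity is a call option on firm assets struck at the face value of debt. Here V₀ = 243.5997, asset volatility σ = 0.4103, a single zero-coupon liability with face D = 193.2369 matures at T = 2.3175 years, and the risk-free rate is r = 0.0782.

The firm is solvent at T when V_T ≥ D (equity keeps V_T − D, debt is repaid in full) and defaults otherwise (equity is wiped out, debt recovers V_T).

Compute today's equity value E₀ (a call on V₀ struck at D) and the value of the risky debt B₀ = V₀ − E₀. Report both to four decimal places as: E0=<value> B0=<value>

d₁ = [ln(V₀/D) + (r + σ²/2)T] / (σ√T)
   = [ln(243.5997/193.2369) + (0.0782 + 0.5·0.4103²)·2.3175] / (0.4103·√2.3175)
   = [0.231609 + 0.376300] / 0.624614 = 0.973256
d₂ = d₁ − σ√T = 0.973256 − 0.624614 = 0.348643
N(d₁) = 0.834787,  N(d₂) = 0.636321,  e^(−rT) = 0.834245
E₀ = V₀·N(d₁) − D·e^(−rT)·N(d₂)
   = 243.5997·0.834787 − 193.2369·0.834245·0.636321 = 100.774520
B₀ = V₀ − E₀ = 243.5997 − 100.774520 = 142.825180

E0=100.7745 B0=142.8252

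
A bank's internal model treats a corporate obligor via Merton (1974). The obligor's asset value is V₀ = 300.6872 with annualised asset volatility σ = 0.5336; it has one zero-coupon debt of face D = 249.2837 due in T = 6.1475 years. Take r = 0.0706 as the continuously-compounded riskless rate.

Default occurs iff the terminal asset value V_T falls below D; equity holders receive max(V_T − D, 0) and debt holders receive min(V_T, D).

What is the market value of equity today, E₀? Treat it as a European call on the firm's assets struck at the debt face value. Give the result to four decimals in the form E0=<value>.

E0=193.4311

d₁ = [ln(V₀/D) + (r + σ²/2)T] / (σ√T)
   = [ln(300.6872/249.2837) + (0.0706 + 0.5·0.5336²)·6.1475] / (0.5336·√6.1475)
   = [0.187479 + 1.309199] / 1.323016 = 1.131262
d₂ = d₁ − σ√T = 1.131262 − 1.323016 = -0.191754
N(d₁) = 0.871028,  N(d₂) = 0.423968,  e^(−rT) = 0.647904
E₀ = V₀·N(d₁) − D·e^(−rT)·N(d₂)
   = 300.6872·0.871028 − 249.2837·0.647904·0.423968 = 193.431104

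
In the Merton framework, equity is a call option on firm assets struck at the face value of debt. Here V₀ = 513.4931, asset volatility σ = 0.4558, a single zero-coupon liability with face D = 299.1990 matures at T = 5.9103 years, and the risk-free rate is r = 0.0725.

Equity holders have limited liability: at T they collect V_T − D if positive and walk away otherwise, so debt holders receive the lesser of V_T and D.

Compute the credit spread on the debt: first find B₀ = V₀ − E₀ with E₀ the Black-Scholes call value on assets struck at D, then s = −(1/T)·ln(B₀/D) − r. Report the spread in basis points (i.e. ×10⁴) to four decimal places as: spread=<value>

spread=320.5963

d₁ = [ln(V₀/D) + (r + σ²/2)T] / (σ√T)
   = [ln(513.4931/299.1990) + (0.0725 + 0.5·0.4558²)·5.9103] / (0.4558·√5.9103)
   = [0.540128 + 1.042440] / 1.108100 = 1.428181
d₂ = d₁ − σ√T = 1.428181 − 1.108100 = 0.320080
N(d₁) = 0.923380,  N(d₂) = 0.625546,  e^(−rT) = 0.651488
E₀ = V₀·N(d₁) − D·e^(−rT)·N(d₂)
   = 513.4931·0.923380 − 299.1990·0.651488·0.625546 = 352.215015
B₀ = V₀ − E₀ = 513.4931 − 352.215015 = 161.278085
spread = −(1/T)·ln(B₀/D) − r = −(1/5.9103)·ln(161.278085/299.1990) − 0.0725 = 0.03205963
in basis points: 0.03205963 × 10⁴ = 320.5963 bp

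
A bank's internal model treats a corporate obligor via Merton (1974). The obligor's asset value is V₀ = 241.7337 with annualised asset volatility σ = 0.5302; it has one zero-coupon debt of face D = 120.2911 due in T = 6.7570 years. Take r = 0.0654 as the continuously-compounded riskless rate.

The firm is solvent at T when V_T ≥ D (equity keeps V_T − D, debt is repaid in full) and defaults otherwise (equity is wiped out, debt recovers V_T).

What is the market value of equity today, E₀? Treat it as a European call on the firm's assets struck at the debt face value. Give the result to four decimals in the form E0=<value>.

d₁ = [ln(V₀/D) + (r + σ²/2)T] / (σ√T)
   = [ln(241.7337/120.2911) + (0.0654 + 0.5·0.5302²)·6.7570] / (0.5302·√6.7570)
   = [0.697922 + 1.391645] / 1.378214 = 1.516141
d₂ = d₁ − σ√T = 1.516141 − 1.378214 = 0.137927
N(d₁) = 0.935258,  N(d₂) = 0.554851,  e^(−rT) = 0.642809
E₀ = V₀·N(d₁) − D·e^(−rT)·N(d₂)
   = 241.7337·0.935258 − 120.2911·0.642809·0.554851 = 183.180016

E0=183.1800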